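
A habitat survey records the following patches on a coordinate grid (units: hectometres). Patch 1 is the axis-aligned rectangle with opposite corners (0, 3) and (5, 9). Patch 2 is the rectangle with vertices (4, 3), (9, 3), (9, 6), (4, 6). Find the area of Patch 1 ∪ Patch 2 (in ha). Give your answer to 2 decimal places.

42.00

By inclusion–exclusion:
Individual areas: |Patch 1| = 30, |Patch 2| = 15.
|Patch 1∩Patch 2|: x∈[4,5], y∈[3,6] → 1·3 = 3.
|Patch 1 ∪ Patch 2| = 45 − 3 = 42.00.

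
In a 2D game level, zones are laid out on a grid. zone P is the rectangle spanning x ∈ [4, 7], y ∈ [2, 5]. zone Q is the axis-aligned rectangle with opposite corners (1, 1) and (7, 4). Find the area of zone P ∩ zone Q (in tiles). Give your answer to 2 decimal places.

6.00

|zone P∩zone Q|: x∈[4,7], y∈[2,4] → 3·2 = 6.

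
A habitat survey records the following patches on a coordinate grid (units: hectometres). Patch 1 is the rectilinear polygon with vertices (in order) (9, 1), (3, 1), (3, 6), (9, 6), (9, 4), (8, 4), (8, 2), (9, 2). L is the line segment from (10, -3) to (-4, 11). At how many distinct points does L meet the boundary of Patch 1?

The segment meets the boundary at (3,4), (6,1).

2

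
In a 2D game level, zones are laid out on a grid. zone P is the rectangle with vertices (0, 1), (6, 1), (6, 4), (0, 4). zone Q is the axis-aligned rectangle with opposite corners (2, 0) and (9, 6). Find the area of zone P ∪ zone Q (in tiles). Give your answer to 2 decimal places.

By inclusion–exclusion:
Individual areas: |zone P| = 18, |zone Q| = 42.
|zone P∩zone Q|: x∈[2,6], y∈[1,4] → 4·3 = 12.
|zone P ∪ zone Q| = 60 − 12 = 48.00.

48.00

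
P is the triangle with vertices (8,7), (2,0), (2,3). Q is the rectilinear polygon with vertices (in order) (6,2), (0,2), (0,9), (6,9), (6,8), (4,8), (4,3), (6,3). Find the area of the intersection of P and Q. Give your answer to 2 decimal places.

The intersection is the polygon with vertices (3.714,2), (2,2), (2,3), (4,4.333), (4,3), (4.571,3).
By the shoelace formula its area is 3.48.

3.48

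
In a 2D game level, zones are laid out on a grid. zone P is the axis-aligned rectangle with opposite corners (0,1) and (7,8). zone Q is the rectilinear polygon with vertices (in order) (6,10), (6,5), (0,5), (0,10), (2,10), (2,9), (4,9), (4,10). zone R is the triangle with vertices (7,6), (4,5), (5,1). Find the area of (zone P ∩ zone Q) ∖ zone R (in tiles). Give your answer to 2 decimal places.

17.33

|zone P ∩ zone Q| = 18.
|(zone P ∩ zone Q) ∩ zone R| = 0.6667.
|(zone P ∩ zone Q) ∖ zone R| = 18 − 0.6667 = 17.33.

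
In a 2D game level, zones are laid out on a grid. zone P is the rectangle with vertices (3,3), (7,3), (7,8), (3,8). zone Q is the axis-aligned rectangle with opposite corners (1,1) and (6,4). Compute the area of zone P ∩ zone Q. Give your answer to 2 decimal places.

|zone P∩zone Q|: x∈[3,6], y∈[3,4] → 3·1 = 3.

3.00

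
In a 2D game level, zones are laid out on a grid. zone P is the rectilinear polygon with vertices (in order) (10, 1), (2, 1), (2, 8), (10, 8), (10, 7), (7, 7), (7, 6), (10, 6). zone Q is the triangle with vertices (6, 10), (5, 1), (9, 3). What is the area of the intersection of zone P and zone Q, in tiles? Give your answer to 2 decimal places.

15.42

The intersection is the polygon with vertices (6.857,8), (7.286,7), (7,7), (7,6), (7.714,6), (9,3), (5,1), (5.778,8).
By the shoelace formula its area is 15.42.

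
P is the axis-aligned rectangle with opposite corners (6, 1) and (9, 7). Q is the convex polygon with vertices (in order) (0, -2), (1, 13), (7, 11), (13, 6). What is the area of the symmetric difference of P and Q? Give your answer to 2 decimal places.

94.19

|P| = 18, |Q| = 102.5, |P∩Q| = 13.1538.
|P △ Q| = |P| + |Q| − 2·|P∩Q| = 18 + 102.5 − 26.3077 = 94.19.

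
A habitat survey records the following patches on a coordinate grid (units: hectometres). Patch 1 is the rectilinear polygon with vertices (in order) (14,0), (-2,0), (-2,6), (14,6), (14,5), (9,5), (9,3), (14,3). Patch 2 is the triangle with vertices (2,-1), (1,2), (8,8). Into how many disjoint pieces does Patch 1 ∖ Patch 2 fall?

2

Patch 1 ∖ Patch 2 splits into 2 disjoint pieces (area 46, area 28).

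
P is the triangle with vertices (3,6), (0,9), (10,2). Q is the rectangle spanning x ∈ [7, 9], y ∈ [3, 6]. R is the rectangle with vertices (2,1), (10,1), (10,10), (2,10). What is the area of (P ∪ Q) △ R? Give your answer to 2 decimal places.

63.12

|P ∪ Q| = 10.0821.
|(P ∪ Q) ∩ R| = 9.4821.
|(P ∪ Q) △ R| = 10.0821 + 72 − 18.9643 = 63.12.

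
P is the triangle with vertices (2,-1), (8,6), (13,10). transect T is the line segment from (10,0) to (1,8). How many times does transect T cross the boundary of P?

The segment meets the boundary at (5.946,3.604), (6.294,3.294).

2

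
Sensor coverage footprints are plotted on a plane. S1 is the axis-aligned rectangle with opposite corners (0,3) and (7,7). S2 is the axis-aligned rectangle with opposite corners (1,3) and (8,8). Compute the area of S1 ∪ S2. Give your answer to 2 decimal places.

By inclusion–exclusion:
Individual areas: |S1| = 28, |S2| = 35.
|S1∩S2|: x∈[1,7], y∈[3,7] → 6·4 = 24.
|S1 ∪ S2| = 63 − 24 = 39.00.

39.00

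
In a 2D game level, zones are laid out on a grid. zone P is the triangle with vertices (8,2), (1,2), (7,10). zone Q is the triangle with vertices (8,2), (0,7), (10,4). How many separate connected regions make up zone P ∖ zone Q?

zone P ∖ zone Q splits into 2 disjoint pieces (area 10.4255, area 9.6512).

2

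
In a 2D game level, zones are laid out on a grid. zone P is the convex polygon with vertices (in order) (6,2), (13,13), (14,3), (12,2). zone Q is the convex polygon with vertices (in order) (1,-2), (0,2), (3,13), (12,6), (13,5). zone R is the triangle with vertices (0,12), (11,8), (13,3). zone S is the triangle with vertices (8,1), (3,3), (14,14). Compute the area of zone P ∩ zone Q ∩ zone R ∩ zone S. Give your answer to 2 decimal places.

The intersection is the polygon with vertices (8.582,6.058), (9.689,7.797), (10.755,6.969), (9.91,5.139).
By the shoelace formula its area is 2.99.

2.99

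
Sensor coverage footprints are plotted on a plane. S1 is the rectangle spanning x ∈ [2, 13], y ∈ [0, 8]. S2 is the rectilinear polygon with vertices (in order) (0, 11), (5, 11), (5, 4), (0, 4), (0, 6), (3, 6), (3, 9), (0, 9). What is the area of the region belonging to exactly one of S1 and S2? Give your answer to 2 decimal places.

94.00

|S1| = 88, |S2| = 26, |S1∩S2| = 10.
|S1 △ S2| = |S1| + |S2| − 2·|S1∩S2| = 88 + 26 − 20 = 94.00.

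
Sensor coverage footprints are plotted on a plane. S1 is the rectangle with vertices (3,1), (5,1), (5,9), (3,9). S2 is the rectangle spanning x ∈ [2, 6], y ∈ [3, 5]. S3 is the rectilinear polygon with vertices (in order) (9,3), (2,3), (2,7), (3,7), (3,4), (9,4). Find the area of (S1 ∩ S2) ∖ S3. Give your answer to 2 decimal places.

2.00

|S1 ∩ S2| = 4.
|(S1 ∩ S2) ∩ S3| = 2.
|(S1 ∩ S2) ∖ S3| = 4 − 2 = 2.00.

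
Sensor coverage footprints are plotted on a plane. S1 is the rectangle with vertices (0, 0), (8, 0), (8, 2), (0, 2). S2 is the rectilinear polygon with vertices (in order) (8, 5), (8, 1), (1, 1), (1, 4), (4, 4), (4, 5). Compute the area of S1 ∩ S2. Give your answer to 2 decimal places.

7.00

The intersection is the polygon with vertices (8,1), (1,1), (1,2), (8,2).
By the shoelace formula its area is 7.00.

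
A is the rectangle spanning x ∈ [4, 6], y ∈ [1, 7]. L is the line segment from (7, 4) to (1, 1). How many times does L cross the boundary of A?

2

The segment meets the boundary at (4,2.5), (6,3.5).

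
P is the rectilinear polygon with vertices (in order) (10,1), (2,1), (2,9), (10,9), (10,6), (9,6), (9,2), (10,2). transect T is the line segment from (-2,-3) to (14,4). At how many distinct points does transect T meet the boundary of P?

The segment meets the boundary at (9.429,2), (7.143,1).

2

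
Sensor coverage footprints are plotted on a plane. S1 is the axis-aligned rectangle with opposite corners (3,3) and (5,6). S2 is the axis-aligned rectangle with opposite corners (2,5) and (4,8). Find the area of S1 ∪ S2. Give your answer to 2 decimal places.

11.00

By inclusion–exclusion:
Individual areas: |S1| = 6, |S2| = 6.
|S1∩S2|: x∈[3,4], y∈[5,6] → 1·1 = 1.
|S1 ∪ S2| = 12 − 1 = 11.00.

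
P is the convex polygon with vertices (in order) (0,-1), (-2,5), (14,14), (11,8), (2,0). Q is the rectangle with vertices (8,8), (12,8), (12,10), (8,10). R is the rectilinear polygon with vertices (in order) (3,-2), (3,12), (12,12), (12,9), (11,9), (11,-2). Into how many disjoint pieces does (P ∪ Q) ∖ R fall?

3

(P ∪ Q) ∖ R splits into 3 disjoint pieces (area 28.5868, area 3.5556, area 1).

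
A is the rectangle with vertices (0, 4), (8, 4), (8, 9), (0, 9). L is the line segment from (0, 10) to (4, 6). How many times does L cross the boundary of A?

The segment meets the boundary at (1,9).

1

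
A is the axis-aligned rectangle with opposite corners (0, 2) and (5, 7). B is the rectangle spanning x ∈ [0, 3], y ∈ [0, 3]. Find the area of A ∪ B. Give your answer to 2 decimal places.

31.00

By inclusion–exclusion:
Individual areas: |A| = 25, |B| = 9.
|A∩B|: x∈[0,3], y∈[2,3] → 3·1 = 3.
|A ∪ B| = 34 − 3 = 31.00.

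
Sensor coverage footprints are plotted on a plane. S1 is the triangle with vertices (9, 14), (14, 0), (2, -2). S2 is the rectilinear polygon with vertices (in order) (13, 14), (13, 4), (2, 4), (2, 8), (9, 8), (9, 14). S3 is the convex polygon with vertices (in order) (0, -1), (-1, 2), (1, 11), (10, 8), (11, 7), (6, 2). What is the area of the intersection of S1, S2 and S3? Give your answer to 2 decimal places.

The intersection is the polygon with vertices (4.625,4), (6.375,8), (9,8), (9,8.333), (10,8), (11,7), (8,4).
By the shoelace formula its area is 17.17.

17.17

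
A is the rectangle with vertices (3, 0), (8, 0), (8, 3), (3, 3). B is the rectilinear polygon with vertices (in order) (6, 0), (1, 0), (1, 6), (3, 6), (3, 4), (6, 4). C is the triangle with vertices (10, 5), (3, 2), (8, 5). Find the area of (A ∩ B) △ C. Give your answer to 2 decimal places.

11.33

|A ∩ B| = 9.
|(A ∩ B) ∩ C| = 0.3333.
|(A ∩ B) △ C| = 9 + 3 − 0.6667 = 11.33.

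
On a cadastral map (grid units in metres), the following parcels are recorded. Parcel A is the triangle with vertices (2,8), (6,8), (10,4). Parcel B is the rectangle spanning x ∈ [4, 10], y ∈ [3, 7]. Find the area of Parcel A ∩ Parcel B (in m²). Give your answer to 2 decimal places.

4.50

The intersection is the polygon with vertices (10,4), (4,7), (7,7).
By the shoelace formula its area is 4.50.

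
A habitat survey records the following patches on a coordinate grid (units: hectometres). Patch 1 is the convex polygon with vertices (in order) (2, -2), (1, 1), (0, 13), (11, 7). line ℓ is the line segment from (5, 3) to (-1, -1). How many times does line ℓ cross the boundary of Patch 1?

1

The segment meets the boundary at (1.182,0.455).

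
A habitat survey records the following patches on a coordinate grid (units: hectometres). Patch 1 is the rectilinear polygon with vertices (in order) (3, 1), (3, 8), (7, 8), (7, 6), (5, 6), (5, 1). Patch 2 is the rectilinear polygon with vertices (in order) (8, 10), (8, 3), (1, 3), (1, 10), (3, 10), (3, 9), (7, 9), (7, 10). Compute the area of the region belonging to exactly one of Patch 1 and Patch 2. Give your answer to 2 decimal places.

35.00

|Patch 1| = 18, |Patch 2| = 45, |Patch 1∩Patch 2| = 14.
|Patch 1 △ Patch 2| = |Patch 1| + |Patch 2| − 2·|Patch 1∩Patch 2| = 18 + 45 − 28 = 35.00.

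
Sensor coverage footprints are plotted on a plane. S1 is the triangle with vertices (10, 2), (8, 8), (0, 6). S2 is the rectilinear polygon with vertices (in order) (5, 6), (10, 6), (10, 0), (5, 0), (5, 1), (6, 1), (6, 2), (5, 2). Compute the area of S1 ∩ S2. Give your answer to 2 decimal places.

12.33

The intersection is the polygon with vertices (10,2), (5,4), (5,6), (8.667,6).
By the shoelace formula its area is 12.33.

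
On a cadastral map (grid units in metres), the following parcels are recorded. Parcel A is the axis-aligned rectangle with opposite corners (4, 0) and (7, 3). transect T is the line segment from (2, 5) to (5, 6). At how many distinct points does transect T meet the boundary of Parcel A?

0

The segment lies entirely outside Parcel A and never meets its boundary.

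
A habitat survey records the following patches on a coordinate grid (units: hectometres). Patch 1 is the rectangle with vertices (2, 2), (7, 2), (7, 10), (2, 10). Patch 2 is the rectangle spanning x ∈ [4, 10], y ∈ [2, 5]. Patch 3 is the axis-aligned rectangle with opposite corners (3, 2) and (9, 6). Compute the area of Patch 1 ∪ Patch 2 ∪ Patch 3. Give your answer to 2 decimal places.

51.00

By inclusion–exclusion:
Individual areas: |Patch 1| = 40, |Patch 2| = 18, |Patch 3| = 24.
|Patch 1∩Patch 2|: x∈[4,7], y∈[2,5] → 3·3 = 9.
|Patch 1∩Patch 3|: x∈[3,7], y∈[2,6] → 4·4 = 16.
|Patch 2∩Patch 3|: x∈[4,9], y∈[2,5] → 5·3 = 15.
|Patch 1∩Patch 2∩Patch 3| = 9.
|Patch 1 ∪ Patch 2 ∪ Patch 3| = 82 − 40 + 9 = 51.00.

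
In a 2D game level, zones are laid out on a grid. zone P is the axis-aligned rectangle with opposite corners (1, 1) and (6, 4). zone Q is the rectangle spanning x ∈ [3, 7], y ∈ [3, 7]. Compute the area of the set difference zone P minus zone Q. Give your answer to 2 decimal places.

12.00

|zone P∩zone Q|: x∈[3,6], y∈[3,4] → 3·1 = 3.
|zone P| = 15.
|zone P ∖ zone Q| = |zone P| − |zone P∩zone Q| = 15 − 3 = 12.00.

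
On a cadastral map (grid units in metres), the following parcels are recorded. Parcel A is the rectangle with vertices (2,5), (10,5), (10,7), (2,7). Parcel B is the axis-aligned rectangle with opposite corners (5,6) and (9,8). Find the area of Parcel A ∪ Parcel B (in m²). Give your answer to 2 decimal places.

20.00

By inclusion–exclusion:
Individual areas: |Parcel A| = 16, |Parcel B| = 8.
|Parcel A∩Parcel B|: x∈[5,9], y∈[6,7] → 4·1 = 4.
|Parcel A ∪ Parcel B| = 24 − 4 = 20.00.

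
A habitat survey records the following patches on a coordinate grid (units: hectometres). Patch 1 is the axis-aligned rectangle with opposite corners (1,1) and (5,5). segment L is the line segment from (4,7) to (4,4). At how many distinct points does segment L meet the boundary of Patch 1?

The segment meets the boundary at (4,5).

1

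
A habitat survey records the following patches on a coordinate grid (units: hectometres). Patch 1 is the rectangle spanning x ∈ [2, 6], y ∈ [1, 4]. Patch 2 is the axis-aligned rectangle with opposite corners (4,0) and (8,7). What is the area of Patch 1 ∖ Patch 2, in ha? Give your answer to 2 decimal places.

6.00

|Patch 1∩Patch 2|: x∈[4,6], y∈[1,4] → 2·3 = 6.
|Patch 1| = 12.
|Patch 1 ∖ Patch 2| = |Patch 1| − |Patch 1∩Patch 2| = 12 − 6 = 6.00.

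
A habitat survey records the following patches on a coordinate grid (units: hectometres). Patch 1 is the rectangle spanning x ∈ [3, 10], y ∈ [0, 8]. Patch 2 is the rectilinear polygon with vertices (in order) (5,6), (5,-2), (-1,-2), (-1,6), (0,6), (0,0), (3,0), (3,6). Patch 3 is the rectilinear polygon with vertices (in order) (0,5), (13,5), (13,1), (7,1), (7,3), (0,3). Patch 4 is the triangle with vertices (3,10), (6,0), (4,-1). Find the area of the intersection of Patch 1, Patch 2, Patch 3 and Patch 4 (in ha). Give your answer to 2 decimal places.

2.49

The intersection is the polygon with vertices (3.636,3), (3.454,5), (4.5,5), (5,3.333), (5,3).
By the shoelace formula its area is 2.49.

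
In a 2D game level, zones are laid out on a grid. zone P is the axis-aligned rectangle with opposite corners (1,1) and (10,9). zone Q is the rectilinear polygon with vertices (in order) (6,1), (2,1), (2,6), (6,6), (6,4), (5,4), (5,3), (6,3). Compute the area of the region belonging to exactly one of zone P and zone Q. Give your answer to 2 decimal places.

53.00

|zone P| = 72, |zone Q| = 19, |zone P∩zone Q| = 19.
|zone P △ zone Q| = |zone P| + |zone Q| − 2·|zone P∩zone Q| = 72 + 19 − 38 = 53.00.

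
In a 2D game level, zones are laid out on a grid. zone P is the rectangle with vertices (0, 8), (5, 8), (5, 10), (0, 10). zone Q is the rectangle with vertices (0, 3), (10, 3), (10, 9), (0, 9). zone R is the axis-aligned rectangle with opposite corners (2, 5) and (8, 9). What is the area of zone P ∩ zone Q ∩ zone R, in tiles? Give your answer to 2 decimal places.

3.00

The intersection is the polygon with vertices (2,8), (2,9), (5,9), (5,8).
By the shoelace formula its area is 3.00.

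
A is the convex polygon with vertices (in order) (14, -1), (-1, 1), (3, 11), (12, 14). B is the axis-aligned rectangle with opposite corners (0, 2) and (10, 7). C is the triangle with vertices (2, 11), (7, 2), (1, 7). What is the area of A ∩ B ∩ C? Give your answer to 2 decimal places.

The intersection is the polygon with vertices (4.222,7), (7,2), (1.3,6.75), (1.4,7).
By the shoelace formula its area is 8.01.

8.01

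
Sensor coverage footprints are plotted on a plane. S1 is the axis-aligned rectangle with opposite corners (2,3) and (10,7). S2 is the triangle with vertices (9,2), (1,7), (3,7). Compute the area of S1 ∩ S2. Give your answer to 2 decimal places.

4.49

The intersection is the polygon with vertices (3,7), (7.8,3), (7.4,3), (2,6.375), (2,7).
By the shoelace formula its area is 4.49.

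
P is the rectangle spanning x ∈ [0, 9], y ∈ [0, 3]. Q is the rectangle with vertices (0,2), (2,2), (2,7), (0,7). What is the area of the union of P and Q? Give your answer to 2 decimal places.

By inclusion–exclusion:
Individual areas: |P| = 27, |Q| = 10.
|P∩Q|: x∈[0,2], y∈[2,3] → 2·1 = 2.
|P ∪ Q| = 37 − 2 = 35.00.

35.00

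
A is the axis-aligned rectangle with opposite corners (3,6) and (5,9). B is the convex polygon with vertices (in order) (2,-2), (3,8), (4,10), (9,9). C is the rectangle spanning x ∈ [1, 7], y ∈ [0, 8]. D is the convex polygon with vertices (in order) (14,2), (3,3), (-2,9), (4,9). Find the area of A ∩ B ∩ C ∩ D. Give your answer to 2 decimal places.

4.00

The intersection is the polygon with vertices (3,6), (3,8), (5,8), (5,6).
By the shoelace formula its area is 4.00.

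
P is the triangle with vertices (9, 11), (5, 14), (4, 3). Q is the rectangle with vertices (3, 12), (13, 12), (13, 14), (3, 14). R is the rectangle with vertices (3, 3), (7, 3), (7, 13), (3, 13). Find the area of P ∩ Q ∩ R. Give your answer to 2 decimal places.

1.97

The intersection is the polygon with vertices (4.818,12), (4.909,13), (6.333,13), (7,12.5), (7,12).
By the shoelace formula its area is 1.97.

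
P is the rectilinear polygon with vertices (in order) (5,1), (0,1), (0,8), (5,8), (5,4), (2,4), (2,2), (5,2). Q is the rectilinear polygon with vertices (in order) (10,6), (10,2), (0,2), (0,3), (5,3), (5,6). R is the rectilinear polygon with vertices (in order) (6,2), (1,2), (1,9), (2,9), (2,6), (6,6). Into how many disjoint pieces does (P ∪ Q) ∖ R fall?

(P ∪ Q) ∖ R splits into 3 disjoint pieces (area 11, area 6, area 16).

3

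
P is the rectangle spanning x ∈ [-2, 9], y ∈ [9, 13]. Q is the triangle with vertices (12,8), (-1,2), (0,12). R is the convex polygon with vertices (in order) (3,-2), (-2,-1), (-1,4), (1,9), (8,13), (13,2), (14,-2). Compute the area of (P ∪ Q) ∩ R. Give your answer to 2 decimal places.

The region (P ∪ Q) ∩ R is the polygon with vertices (9,9), (9.964,8.679), (10.572,7.341), (-1,2), (-0.733,4.667), (1,9), (8,13), (9,10.8).
By the shoelace formula its area is 60.98.

60.98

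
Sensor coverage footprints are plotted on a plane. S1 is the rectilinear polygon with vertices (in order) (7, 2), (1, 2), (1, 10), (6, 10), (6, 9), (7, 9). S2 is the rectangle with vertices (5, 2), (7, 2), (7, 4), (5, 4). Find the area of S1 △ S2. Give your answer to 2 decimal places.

|S1| = 47, |S2| = 4, |S1∩S2| = 4.
|S1 △ S2| = |S1| + |S2| − 2·|S1∩S2| = 47 + 4 − 8 = 43.00.

43.00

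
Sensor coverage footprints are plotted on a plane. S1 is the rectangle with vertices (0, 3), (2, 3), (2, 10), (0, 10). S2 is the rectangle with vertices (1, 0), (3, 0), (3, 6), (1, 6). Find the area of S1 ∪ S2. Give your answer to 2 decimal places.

By inclusion–exclusion:
Individual areas: |S1| = 14, |S2| = 12.
|S1∩S2|: x∈[1,2], y∈[3,6] → 1·3 = 3.
|S1 ∪ S2| = 26 − 3 = 23.00.

23.00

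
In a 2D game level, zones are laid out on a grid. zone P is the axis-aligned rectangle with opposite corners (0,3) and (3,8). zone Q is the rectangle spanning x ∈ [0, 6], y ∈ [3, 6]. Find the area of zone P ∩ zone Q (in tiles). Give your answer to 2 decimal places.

9.00

|zone P∩zone Q|: x∈[0,3], y∈[3,6] → 3·3 = 9.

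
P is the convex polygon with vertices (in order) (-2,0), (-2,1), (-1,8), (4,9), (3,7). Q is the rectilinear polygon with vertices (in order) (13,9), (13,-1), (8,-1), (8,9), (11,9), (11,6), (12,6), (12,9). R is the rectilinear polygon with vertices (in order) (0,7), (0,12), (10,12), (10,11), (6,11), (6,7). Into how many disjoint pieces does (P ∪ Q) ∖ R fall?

2

(P ∪ Q) ∖ R splits into 2 disjoint pieces (area 16.1, area 47).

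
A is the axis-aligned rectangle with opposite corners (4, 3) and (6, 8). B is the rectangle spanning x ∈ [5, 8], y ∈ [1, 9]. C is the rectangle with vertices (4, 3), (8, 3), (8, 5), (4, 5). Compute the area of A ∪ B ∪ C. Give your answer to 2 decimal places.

By inclusion–exclusion:
Individual areas: |A| = 10, |B| = 24, |C| = 8.
|A∩B|: x∈[5,6], y∈[3,8] → 1·5 = 5.
|A∩C|: x∈[4,6], y∈[3,5] → 2·2 = 4.
|B∩C|: x∈[5,8], y∈[3,5] → 3·2 = 6.
|A∩B∩C| = 2.
|A ∪ B ∪ C| = 42 − 15 + 2 = 29.00.

29.00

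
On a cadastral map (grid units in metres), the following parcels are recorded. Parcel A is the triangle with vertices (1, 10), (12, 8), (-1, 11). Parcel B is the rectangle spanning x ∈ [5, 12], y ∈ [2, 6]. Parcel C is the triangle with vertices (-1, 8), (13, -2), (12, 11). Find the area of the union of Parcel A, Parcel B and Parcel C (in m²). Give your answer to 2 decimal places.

90.40

By inclusion–exclusion:
Individual areas: |Parcel A| = 3.5, |Parcel B| = 28, |Parcel C| = 86.
|Parcel A∩Parcel B| = 0.
|Parcel A∩Parcel C| = 1.1568.
|Parcel B∩Parcel C| = 25.9429.
|Parcel A∩Parcel B∩Parcel C| = 0.
|Parcel A ∪ Parcel B ∪ Parcel C| = 117.5 − 27.0996 + 0 = 90.40.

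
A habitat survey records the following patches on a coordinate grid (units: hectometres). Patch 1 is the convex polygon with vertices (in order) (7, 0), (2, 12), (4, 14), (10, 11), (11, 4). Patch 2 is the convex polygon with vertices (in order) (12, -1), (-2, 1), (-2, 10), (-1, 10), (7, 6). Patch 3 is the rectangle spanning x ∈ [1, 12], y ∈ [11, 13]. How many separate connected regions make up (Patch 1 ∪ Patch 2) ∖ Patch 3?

(Patch 1 ∪ Patch 2) ∖ Patch 3 splits into 2 disjoint pieces (area 1.5, area 127.2346).

2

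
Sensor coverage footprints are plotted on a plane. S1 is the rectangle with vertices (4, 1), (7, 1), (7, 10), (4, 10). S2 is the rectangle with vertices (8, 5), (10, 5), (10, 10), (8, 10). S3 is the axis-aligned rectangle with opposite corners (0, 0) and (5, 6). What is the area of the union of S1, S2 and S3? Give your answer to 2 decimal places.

By inclusion–exclusion:
Individual areas: |S1| = 27, |S2| = 10, |S3| = 30.
|S1∩S2| = 0 (no overlap).
|S1∩S3|: x∈[4,5], y∈[1,6] → 1·5 = 5.
|S2∩S3| = 0 (no overlap).
|S1∩S2∩S3| = 0.
|S1 ∪ S2 ∪ S3| = 67 − 5 + 0 = 62.00.

62.00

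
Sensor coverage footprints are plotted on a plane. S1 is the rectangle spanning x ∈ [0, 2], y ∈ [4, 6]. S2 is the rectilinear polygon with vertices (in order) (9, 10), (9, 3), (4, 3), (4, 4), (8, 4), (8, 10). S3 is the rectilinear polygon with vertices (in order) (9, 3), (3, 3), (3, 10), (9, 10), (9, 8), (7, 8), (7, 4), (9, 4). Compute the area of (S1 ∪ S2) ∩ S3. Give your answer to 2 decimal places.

7.00

|S1 ∪ S2| = 15.
|(S1 ∪ S2) ∩ S3| = 7.00.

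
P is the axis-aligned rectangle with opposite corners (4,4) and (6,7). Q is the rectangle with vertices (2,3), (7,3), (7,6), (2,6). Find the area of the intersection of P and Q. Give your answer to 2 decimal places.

4.00

|P∩Q|: x∈[4,6], y∈[4,6] → 2·2 = 4.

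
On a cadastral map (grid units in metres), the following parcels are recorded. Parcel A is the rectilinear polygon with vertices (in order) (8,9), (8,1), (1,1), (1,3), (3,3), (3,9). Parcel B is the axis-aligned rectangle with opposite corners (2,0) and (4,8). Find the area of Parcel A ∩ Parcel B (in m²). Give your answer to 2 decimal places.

9.00

The intersection is the polygon with vertices (2,1), (2,3), (3,3), (3,8), (4,8), (4,1).
By the shoelace formula its area is 9.00.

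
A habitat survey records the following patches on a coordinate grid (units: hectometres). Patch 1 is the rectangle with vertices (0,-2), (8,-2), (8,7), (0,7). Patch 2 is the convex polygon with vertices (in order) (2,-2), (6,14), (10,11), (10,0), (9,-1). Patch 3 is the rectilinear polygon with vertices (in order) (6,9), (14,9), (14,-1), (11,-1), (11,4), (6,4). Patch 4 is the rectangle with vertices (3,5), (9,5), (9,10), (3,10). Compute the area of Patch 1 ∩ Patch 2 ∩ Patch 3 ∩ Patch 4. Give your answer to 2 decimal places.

The intersection is the polygon with vertices (6,7), (8,7), (8,5), (6,5).
By the shoelace formula its area is 4.00.

4.00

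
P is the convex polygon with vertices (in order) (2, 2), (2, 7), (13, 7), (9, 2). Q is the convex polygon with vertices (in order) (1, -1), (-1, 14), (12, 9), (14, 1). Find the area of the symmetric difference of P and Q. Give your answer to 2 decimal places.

|P| = 45, |Q| = 146.5, |P∩Q| = 44.881.
|P △ Q| = |P| + |Q| − 2·|P∩Q| = 45 + 146.5 − 89.7619 = 101.74.

101.74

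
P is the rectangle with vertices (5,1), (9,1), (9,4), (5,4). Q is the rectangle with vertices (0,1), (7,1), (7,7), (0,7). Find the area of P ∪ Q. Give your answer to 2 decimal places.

48.00

By inclusion–exclusion:
Individual areas: |P| = 12, |Q| = 42.
|P∩Q|: x∈[5,7], y∈[1,4] → 2·3 = 6.
|P ∪ Q| = 54 − 6 = 48.00.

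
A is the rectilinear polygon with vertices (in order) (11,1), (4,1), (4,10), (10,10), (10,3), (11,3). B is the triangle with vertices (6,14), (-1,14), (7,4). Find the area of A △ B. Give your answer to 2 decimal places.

|A| = 56, |B| = 35, |A∩B| = 10.575.
|A △ B| = |A| + |B| − 2·|A∩B| = 56 + 35 − 21.15 = 69.85.

69.85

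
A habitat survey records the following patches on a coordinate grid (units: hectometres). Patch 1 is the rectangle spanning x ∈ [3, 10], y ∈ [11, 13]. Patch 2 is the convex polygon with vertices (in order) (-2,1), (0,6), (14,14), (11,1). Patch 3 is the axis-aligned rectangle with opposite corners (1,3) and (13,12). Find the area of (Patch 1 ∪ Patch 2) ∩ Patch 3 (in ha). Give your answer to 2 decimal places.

|Patch 1 ∪ Patch 2| = 125.0536.
|(Patch 1 ∪ Patch 2) ∩ Patch 3| = 83.64.

83.64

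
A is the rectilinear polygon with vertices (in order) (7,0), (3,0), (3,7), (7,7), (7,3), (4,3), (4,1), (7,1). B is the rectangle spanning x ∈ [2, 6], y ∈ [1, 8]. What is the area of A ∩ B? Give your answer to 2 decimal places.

14.00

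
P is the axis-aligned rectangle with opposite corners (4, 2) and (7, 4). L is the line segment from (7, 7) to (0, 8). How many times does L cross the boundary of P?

The segment lies entirely outside P and never meets its boundary.

0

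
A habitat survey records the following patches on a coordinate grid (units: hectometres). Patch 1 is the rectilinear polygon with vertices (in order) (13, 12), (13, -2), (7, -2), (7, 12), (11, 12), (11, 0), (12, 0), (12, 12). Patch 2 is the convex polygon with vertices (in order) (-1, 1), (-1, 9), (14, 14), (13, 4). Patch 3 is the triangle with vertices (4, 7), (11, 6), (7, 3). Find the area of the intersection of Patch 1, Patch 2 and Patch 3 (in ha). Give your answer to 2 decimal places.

7.14

The intersection is the polygon with vertices (7,6.571), (11,6), (7,3).
By the shoelace formula its area is 7.14.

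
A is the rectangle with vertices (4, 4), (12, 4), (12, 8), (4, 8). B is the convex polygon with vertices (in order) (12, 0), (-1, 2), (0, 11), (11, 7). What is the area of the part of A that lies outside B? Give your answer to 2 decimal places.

|A| = 32, |A∩B| = 27.2679.
|A ∖ B| = |A| − |A∩B| = 32 − 27.2679 = 4.73.

4.73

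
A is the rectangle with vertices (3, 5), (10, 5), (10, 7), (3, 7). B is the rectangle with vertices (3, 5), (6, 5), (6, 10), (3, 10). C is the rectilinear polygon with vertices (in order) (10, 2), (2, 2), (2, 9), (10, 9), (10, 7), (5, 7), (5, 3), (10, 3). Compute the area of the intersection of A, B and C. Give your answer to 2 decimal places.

4.00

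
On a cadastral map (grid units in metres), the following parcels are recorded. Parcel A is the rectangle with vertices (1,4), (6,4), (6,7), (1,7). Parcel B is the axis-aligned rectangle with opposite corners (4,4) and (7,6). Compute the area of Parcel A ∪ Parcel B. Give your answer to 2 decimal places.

By inclusion–exclusion:
Individual areas: |Parcel A| = 15, |Parcel B| = 6.
|Parcel A∩Parcel B|: x∈[4,6], y∈[4,6] → 2·2 = 4.
|Parcel A ∪ Parcel B| = 21 − 4 = 17.00.

17.00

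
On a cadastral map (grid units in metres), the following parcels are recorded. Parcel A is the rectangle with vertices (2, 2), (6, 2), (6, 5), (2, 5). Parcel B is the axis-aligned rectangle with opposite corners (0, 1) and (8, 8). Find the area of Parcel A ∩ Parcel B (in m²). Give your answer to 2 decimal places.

|Parcel A∩Parcel B|: x∈[2,6], y∈[2,5] → 4·3 = 12.

12.00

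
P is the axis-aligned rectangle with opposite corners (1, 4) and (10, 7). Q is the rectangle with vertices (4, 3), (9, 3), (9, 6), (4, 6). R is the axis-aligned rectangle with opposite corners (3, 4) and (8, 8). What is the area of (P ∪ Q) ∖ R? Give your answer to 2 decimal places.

17.00

|P ∪ Q| = 32.
|(P ∪ Q) ∩ R| = 15.
|(P ∪ Q) ∖ R| = 32 − 15 = 17.00.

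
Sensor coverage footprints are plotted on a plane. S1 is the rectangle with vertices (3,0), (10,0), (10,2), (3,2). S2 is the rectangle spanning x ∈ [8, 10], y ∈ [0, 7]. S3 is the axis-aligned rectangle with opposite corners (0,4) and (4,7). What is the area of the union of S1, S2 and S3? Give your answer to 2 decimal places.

By inclusion–exclusion:
Individual areas: |S1| = 14, |S2| = 14, |S3| = 12.
|S1∩S2|: x∈[8,10], y∈[0,2] → 2·2 = 4.
|S1∩S3| = 0 (no overlap).
|S2∩S3| = 0 (no overlap).
|S1∩S2∩S3| = 0.
|S1 ∪ S2 ∪ S3| = 40 − 4 + 0 = 36.00.

36.00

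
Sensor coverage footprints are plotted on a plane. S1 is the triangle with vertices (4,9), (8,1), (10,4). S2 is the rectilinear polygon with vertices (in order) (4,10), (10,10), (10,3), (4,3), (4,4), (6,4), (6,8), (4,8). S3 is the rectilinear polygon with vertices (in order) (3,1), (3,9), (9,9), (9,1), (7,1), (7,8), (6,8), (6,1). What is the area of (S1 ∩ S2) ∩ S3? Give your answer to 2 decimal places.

5.68

|S1 ∩ S2| = 9.6833.
|(S1 ∩ S2) ∩ S3| = 5.68.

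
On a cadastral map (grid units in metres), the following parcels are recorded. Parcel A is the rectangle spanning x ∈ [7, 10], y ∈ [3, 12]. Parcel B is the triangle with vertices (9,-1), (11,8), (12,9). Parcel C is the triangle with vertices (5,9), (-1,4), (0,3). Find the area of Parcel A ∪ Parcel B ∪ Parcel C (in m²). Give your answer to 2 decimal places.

By inclusion–exclusion:
Individual areas: |Parcel A| = 27, |Parcel B| = 3.5, |Parcel C| = 5.5.
|Parcel A∩Parcel B| = 0.0278.
|Parcel A∩Parcel C| = 0.
|Parcel B∩Parcel C| = 0.
|Parcel A∩Parcel B∩Parcel C| = 0.
|Parcel A ∪ Parcel B ∪ Parcel C| = 36 − 0.0278 + 0 = 35.97.

35.97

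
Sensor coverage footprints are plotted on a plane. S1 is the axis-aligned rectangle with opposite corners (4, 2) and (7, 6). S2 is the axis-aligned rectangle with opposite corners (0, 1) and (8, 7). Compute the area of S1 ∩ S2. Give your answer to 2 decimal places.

12.00

|S1∩S2|: x∈[4,7], y∈[2,6] → 3·4 = 12.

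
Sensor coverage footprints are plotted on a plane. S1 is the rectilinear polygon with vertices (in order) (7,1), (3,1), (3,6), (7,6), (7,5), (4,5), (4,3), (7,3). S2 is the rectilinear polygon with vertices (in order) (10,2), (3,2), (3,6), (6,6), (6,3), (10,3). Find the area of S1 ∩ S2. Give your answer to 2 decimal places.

9.00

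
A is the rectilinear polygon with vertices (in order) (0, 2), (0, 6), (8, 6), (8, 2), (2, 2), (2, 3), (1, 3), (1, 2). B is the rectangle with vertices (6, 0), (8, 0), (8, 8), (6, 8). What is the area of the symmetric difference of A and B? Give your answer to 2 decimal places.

31.00

|A| = 31, |B| = 16, |A∩B| = 8.
|A △ B| = |A| + |B| − 2·|A∩B| = 31 + 16 − 16 = 31.00.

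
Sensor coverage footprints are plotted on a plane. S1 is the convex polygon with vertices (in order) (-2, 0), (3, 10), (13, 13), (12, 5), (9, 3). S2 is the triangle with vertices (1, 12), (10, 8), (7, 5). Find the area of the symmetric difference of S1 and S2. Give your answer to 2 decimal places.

|S1| = 102.5, |S2| = 19.5, |S1∩S2| = 17.2439.
|S1 △ S2| = |S1| + |S2| − 2·|S1∩S2| = 102.5 + 19.5 − 34.4878 = 87.51.

87.51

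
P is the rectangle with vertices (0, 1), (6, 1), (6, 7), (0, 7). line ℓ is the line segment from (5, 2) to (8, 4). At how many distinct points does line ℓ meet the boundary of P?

1

The segment meets the boundary at (6,2.667).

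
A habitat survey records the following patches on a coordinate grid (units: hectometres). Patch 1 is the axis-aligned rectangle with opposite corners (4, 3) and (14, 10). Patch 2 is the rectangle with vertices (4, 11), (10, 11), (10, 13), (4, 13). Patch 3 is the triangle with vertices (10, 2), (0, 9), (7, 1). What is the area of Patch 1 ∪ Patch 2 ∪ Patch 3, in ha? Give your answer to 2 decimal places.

91.08

By inclusion–exclusion:
Individual areas: |Patch 1| = 70, |Patch 2| = 12, |Patch 3| = 15.5.
|Patch 1∩Patch 2| = 0 (no overlap).
|Patch 1∩Patch 3| = 6.4214.
|Patch 2∩Patch 3| = 0.
|Patch 1∩Patch 2∩Patch 3| = 0.
|Patch 1 ∪ Patch 2 ∪ Patch 3| = 97.5 − 6.4214 + 0 = 91.08.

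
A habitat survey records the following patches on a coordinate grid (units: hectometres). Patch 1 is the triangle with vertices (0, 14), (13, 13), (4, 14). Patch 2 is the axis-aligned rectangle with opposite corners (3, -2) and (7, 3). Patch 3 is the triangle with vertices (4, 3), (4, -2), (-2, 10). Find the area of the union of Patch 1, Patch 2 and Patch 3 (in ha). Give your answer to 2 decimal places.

By inclusion–exclusion:
Individual areas: |Patch 1| = 2, |Patch 2| = 20, |Patch 3| = 15.
|Patch 1∩Patch 2| = 0.
|Patch 1∩Patch 3| = 0.
|Patch 2∩Patch 3| = 4.
|Patch 1∩Patch 2∩Patch 3| = 0.
|Patch 1 ∪ Patch 2 ∪ Patch 3| = 37 − 4 + 0 = 33.00.

33.00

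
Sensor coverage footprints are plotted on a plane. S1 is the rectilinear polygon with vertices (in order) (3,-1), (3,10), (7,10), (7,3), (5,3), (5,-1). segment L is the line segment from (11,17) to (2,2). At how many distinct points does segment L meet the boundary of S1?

2

The segment meets the boundary at (3,3.667), (6.8,10).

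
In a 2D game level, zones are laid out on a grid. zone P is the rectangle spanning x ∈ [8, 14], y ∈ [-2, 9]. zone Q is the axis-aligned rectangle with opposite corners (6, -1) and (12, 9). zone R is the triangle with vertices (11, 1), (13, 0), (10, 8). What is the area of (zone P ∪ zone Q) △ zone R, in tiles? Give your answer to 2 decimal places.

|zone P ∪ zone Q| = 86.
|(zone P ∪ zone Q) ∩ zone R| = 6.5.
|(zone P ∪ zone Q) △ zone R| = 86 + 6.5 − 13 = 79.50.

79.50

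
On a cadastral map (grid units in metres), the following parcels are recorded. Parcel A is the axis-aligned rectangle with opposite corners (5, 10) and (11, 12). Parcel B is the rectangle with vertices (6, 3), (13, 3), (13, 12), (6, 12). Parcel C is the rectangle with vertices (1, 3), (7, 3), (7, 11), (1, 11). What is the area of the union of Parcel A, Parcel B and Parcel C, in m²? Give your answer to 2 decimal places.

By inclusion–exclusion:
Individual areas: |Parcel A| = 12, |Parcel B| = 63, |Parcel C| = 48.
|Parcel A∩Parcel B|: x∈[6,11], y∈[10,12] → 5·2 = 10.
|Parcel A∩Parcel C|: x∈[5,7], y∈[10,11] → 2·1 = 2.
|Parcel B∩Parcel C|: x∈[6,7], y∈[3,11] → 1·8 = 8.
|Parcel A∩Parcel B∩Parcel C| = 1.
|Parcel A ∪ Parcel B ∪ Parcel C| = 123 − 20 + 1 = 104.00.

104.00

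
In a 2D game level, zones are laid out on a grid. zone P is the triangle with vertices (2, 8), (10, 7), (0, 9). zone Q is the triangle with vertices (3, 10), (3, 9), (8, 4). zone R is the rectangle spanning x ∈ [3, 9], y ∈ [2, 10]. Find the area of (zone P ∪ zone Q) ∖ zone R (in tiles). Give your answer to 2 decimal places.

1.20

|zone P ∪ zone Q| = 5.1779.
|(zone P ∪ zone Q) ∩ zone R| = 3.9779.
|(zone P ∪ zone Q) ∖ zone R| = 5.1779 − 3.9779 = 1.20.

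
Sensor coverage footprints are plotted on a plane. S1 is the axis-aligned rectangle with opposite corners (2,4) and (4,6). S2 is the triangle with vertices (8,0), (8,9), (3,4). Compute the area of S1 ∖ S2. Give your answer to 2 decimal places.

3.50

|S1| = 4, |S1∩S2| = 0.5.
|S1 ∖ S2| = |S1| − |S1∩S2| = 4 − 0.5 = 3.50.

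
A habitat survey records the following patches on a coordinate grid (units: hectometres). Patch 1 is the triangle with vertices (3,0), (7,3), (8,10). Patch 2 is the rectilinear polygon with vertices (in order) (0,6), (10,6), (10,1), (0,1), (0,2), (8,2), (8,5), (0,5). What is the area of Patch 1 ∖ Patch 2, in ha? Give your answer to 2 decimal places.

9.64

|Patch 1| = 12.5, |Patch 1∩Patch 2| = 2.8571.
|Patch 1 ∖ Patch 2| = |Patch 1| − |Patch 1∩Patch 2| = 12.5 − 2.8571 = 9.64.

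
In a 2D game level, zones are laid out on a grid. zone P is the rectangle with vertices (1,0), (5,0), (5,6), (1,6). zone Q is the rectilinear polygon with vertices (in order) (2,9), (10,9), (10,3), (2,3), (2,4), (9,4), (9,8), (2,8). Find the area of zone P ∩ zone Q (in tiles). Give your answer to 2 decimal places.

3.00

The intersection is the polygon with vertices (5,3), (2,3), (2,4), (5,4).
By the shoelace formula its area is 3.00.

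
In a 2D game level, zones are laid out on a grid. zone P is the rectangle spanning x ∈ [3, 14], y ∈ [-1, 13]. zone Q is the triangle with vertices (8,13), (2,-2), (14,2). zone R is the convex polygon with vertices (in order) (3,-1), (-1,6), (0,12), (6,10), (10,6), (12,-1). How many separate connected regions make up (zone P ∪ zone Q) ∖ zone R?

(zone P ∪ zone Q) ∖ zone R splits into 2 disjoint pieces (area 76.5, area 1.4853).

2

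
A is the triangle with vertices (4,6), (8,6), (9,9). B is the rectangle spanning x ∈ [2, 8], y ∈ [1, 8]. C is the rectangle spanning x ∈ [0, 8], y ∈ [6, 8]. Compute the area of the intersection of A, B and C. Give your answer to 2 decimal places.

4.67

The intersection is the polygon with vertices (7.333,8), (8,8), (8,6), (4,6).
By the shoelace formula its area is 4.67.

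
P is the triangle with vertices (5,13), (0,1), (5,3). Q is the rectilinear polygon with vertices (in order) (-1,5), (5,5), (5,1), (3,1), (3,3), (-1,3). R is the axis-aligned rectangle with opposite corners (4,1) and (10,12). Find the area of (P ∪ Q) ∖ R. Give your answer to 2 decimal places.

|P ∪ Q| = 32.7.
|(P ∪ Q) ∩ R| = 10.5917.
|(P ∪ Q) ∖ R| = 32.7 − 10.5917 = 22.11.

22.11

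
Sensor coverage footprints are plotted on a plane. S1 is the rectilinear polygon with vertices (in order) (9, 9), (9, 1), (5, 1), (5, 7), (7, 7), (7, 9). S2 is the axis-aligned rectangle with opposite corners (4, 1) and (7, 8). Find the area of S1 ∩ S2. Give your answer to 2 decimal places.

12.00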